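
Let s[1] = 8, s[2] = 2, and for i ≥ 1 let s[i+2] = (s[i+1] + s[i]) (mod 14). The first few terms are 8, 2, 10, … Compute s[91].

s[1] = 8, s[2] = 2, s[3] = 10, s[4] = 12, s[5] = 8, s[6] = 6, s[7] = 0, s[8] = 6, s[9] = 6, s[10] = 12, s[11] = 4, s[12] = 2, s[13] = 6, s[14] = 8, s[15] = 0, s[16] = 8, s[17] = 8, s[18] = 2.
Since (s[17], s[18]) = (s[1], s[2]) = (8, 2) (two consecutive terms determine the rest), the sequence is periodic with period 16.
So s[91] = s[1 + ((91-1) mod 16)] = s[11] = 4.

4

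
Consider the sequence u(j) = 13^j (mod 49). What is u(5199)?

u(1) = 13,  u(2) = 22,  u(3) = 41,  u(4) = 43,  u(5) = 20,  u(6) = 15,  u(7) = 48,  u(8) = 36,  u(9) = 27,  u(10) = 8,  u(11) = 6,  u(12) = 29,  u(13) = 34,  u(14) = 1,  u(15) = 13.
Since u(15) = u(1) = 13, the sequence is periodic with period 14.
So u(5199) = u(1 + ((5199-1) mod 14)) = u(5) = 20.

20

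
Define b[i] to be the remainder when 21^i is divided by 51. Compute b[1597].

21

Computing terms: b[1] = 21, b[2] = 33, b[3] = 30, b[4] = 18, b[5] = 21.
The sequence repeats with period 4.
(1597 - 1) mod 4 = 0, so b[1597] = b[1] = 21.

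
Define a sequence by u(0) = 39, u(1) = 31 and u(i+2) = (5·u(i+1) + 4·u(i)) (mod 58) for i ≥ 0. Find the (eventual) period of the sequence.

Listing terms: u(0) = 39; u(1) = 31; u(2) = 21; u(3) = 55; u(4) = 11; u(5) = 43; u(6) = 27; u(7) = 17; u(8) = 19; u(9) = 47; u(10) = 21; u(11) = 3; u(12) = 41; u(13) = 43; u(14) = 31; u(15) = 37; u(16) = 19; u(17) = 11; u(18) = 15; u(19) = 3; u(20) = 17; u(21) = 39; u(22) = 31.
Since (u(21), u(22)) = (u(0), u(1)) = (39, 31) (two consecutive terms determine the rest), the sequence is periodic with period 21.

21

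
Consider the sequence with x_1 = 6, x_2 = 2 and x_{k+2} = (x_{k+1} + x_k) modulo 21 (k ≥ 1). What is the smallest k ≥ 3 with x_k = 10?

Computing terms: x_1 = 6, x_2 = 2, x_3 = 8, x_4 = 10, x_5 = 18, x_6 = 7, x_7 = 4, x_8 = 11, x_9 = 15, x_{10} = 5, x_{11} = 20, x_{12} = 4, x_{13} = 3, x_{14} = 7, x_{15} = 10, x_{16} = 17, x_{17} = 6, x_{18} = 2.
The sequence repeats with period 16.
The value 10 first appears (with k ≥ 3) at x_4.

4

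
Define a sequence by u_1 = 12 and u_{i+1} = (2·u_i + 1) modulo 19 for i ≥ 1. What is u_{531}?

Listing terms: u_1 = 12; u_2 = 6; u_3 = 13; u_4 = 8; u_5 = 17; u_6 = 16; u_7 = 14; u_8 = 10; u_9 = 2; u_{10} = 5; u_{11} = 11; u_{12} = 4; u_{13} = 9; u_{14} = 0; u_{15} = 1; u_{16} = 3; u_{17} = 7; u_{18} = 15; u_{19} = 12.
Since u_{19} = u_1 = 12, the sequence is periodic with period 18.
(531 - 1) mod 18 = 8, so u_{531} = u_9 = 2.

2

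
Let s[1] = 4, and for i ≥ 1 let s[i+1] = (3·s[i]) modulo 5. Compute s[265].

4

We have s[1] = 4,  s[2] = 2,  s[3] = 1,  s[4] = 3,  s[5] = 4.
Since s[5] = s[1] = 4, the sequence is periodic with period 4.
So s[265] = s[1 + ((265-1) mod 4)] = s[1] = 4.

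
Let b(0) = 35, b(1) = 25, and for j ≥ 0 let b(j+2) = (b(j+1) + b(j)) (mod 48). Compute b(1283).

We have b(0) = 35,  b(1) = 25,  b(2) = 12,  b(3) = 37,  b(4) = 1,  b(5) = 38,  b(6) = 39,  b(7) = 29,  b(8) = 20,  b(9) = 1,  b(10) = 21,  b(11) = 22,  b(12) = 43,  b(13) = 17,  b(14) = 12,  b(15) = 29,  b(16) = 41,  b(17) = 22,  b(18) = 15,  b(19) = 37,  b(20) = 4,  b(21) = 41,  b(22) = 45,  b(23) = 38,  b(24) = 35,  b(25) = 25.
The sequence repeats with period 24.
(1283 - 0) mod 24 = 11, so b(1283) = b(11) = 22.

22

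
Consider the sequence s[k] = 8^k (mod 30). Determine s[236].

We have s[0] = 1,  s[1] = 8,  s[2] = 4,  s[3] = 2,  s[4] = 16,  s[5] = 8.
Since s[5] = s[1] = 8, the sequence is eventually periodic: after a pre-period of length 1 it cycles with period 4.
For k ≥ 1, s[k] depends only on (k - 1) mod 4. (236 - 1) mod 4 = 3, so s[236] = s[4] = 16.

16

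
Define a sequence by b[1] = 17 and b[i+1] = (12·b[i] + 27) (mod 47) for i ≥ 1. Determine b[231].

Computing terms: b[1] = 17, b[2] = 43, b[3] = 26, b[4] = 10, b[5] = 6, b[6] = 5, b[7] = 40, b[8] = 37, b[9] = 1, b[10] = 39, b[11] = 25, b[12] = 45, b[13] = 3, b[14] = 16, b[15] = 31, b[16] = 23, b[17] = 21, b[18] = 44, b[19] = 38, b[20] = 13, b[21] = 42, b[22] = 14, b[23] = 7, b[24] = 17.
The sequence repeats with period 23.
(231 - 1) mod 23 = 0, so b[231] = b[1] = 17.

17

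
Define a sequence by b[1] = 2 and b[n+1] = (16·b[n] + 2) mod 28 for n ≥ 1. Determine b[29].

6

We have b[1] = 2,  b[2] = 6,  b[3] = 14,  b[4] = 2.
The sequence repeats with period 3.
(29 - 1) mod 3 = 1, so b[29] = b[2] = 6.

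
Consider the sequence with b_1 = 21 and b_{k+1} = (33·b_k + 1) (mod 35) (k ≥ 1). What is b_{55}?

Listing terms: b_1 = 21; b_2 = 29; b_3 = 13; b_4 = 10; b_5 = 16; b_6 = 4; b_7 = 28; b_8 = 15; b_9 = 6; b_{10} = 24; b_{11} = 23; b_{12} = 25; b_{13} = 21.
The sequence repeats with period 12.
(55 - 1) mod 12 = 6, so b_{55} = b_7 = 28.

28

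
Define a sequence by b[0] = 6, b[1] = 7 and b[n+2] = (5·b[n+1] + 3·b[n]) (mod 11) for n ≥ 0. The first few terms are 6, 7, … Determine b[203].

0

b[0] = 6, b[1] = 7, b[2] = 9, b[3] = 0, b[4] = 5, b[5] = 3, b[6] = 8, b[7] = 5, b[8] = 5, b[9] = 7, b[10] = 6, b[11] = 7.
The sequence repeats with period 10.
(203 - 0) mod 10 = 3, so b[203] = b[3] = 0.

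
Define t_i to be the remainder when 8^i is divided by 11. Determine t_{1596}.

Computing terms: t_0 = 1; t_1 = 8; t_2 = 9; t_3 = 6; t_4 = 4; t_5 = 10; t_6 = 3; t_7 = 2; t_8 = 5; t_9 = 7; t_{10} = 1.
The sequence repeats with period 10.
So t_{1596} = t_{0 + ((1596-0) mod 10)} = t_6 = 3.

3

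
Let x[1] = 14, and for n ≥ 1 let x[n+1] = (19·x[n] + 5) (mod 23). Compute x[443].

Listing terms: x[1] = 14; x[2] = 18; x[3] = 2; x[4] = 20; x[5] = 17; x[6] = 6; x[7] = 4; x[8] = 12; x[9] = 3; x[10] = 16; x[11] = 10; x[12] = 11; x[13] = 7; x[14] = 0; x[15] = 5; x[16] = 8; x[17] = 19; x[18] = 21; x[19] = 13; x[20] = 22; x[21] = 9; x[22] = 15; x[23] = 14.
Since x[23] = x[1] = 14, the sequence is periodic with period 22.
(443 - 1) mod 22 = 2, so x[443] = x[3] = 2.

2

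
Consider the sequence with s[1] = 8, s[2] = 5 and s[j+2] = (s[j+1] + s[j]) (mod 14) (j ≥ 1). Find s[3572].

11

We have s[1] = 8,  s[2] = 5,  s[3] = 13,  s[4] = 4,  s[5] = 3,  s[6] = 7,  s[7] = 10,  s[8] = 3,  s[9] = 13,  s[10] = 2,  s[11] = 1,  s[12] = 3,  s[13] = 4,  s[14] = 7,  s[15] = 11,  s[16] = 4,  s[17] = 1,  s[18] = 5,  s[19] = 6,  s[20] = 11,  s[21] = 3,  s[22] = 0,  s[23] = 3,  s[24] = 3,  s[25] = 6,  s[26] = 9,  s[27] = 1,  s[28] = 10,  s[29] = 11,  s[30] = 7,  s[31] = 4,  s[32] = 11,  s[33] = 1,  s[34] = 12,  s[35] = 13,  s[36] = 11,  s[37] = 10,  s[38] = 7,  s[39] = 3,  s[40] = 10,  s[41] = 13,  s[42] = 9,  s[43] = 8,  s[44] = 3,  s[45] = 11,  s[46] = 0,  s[47] = 11,  s[48] = 11,  s[49] = 8,  s[50] = 5.
Since (s[49], s[50]) = (s[1], s[2]) = (8, 5) (two consecutive terms determine the rest), the sequence is periodic with period 48.
So s[3572] = s[1 + ((3572-1) mod 48)] = s[20] = 11.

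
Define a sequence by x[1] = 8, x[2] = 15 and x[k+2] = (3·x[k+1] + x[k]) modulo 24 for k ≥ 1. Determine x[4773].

17

We have x[1] = 8; x[2] = 15; x[3] = 5; x[4] = 6; x[5] = 23; x[6] = 3; x[7] = 8; x[8] = 3; x[9] = 17; x[10] = 6; x[11] = 11; x[12] = 15; x[13] = 8; x[14] = 15.
The sequence repeats with period 12.
(4773 - 1) mod 12 = 8, so x[4773] = x[9] = 17.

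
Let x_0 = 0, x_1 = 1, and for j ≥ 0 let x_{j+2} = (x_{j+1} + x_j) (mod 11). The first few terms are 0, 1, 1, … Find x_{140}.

Listing terms: x_0 = 0; x_1 = 1; x_2 = 1; x_3 = 2; x_4 = 3; x_5 = 5; x_6 = 8; x_7 = 2; x_8 = 10; x_9 = 1; x_{10} = 0; x_{11} = 1.
Since (x_{10}, x_{11}) = (x_0, x_1) = (0, 1) (two consecutive terms determine the rest), the sequence is periodic with period 10.
So x_{140} = x_{0 + ((140-0) mod 10)} = x_0 = 0.

0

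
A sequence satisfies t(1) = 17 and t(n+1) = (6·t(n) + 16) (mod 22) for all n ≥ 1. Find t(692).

Listing terms: t(1) = 17,  t(2) = 8,  t(3) = 20,  t(4) = 4,  t(5) = 18,  t(6) = 14,  t(7) = 12,  t(8) = 0,  t(9) = 16,  t(10) = 2,  t(11) = 6,  t(12) = 8.
Since t(12) = t(2) = 8, the sequence is eventually periodic: after a pre-period of length 1 it cycles with period 10.
For n ≥ 2, t(n) depends only on (n - 2) mod 10. (692 - 2) mod 10 = 0, so t(692) = t(2) = 8.

8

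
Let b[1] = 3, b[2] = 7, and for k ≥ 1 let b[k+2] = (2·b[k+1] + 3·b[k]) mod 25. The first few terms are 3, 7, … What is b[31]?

b[1] = 3, b[2] = 7, b[3] = 23, b[4] = 17, b[5] = 3, b[6] = 7.
The sequence repeats with period 4.
(31 - 1) mod 4 = 2, so b[31] = b[3] = 23.

23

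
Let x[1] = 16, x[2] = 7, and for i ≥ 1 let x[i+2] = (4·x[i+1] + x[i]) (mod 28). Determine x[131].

16

Listing terms: x[1] = 16,  x[2] = 7,  x[3] = 16,  x[4] = 15,  x[5] = 20,  x[6] = 11,  x[7] = 8,  x[8] = 15,  x[9] = 12,  x[10] = 7,  x[11] = 12,  x[12] = 27,  x[13] = 8,  x[14] = 3,  x[15] = 20,  x[16] = 27,  x[17] = 16,  x[18] = 7.
Since (x[17], x[18]) = (x[1], x[2]) = (16, 7) (two consecutive terms determine the rest), the sequence is periodic with period 16.
(131 - 1) mod 16 = 2, so x[131] = x[3] = 16.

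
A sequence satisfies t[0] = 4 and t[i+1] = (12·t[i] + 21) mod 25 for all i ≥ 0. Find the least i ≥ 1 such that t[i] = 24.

2

Listing terms: t[0] = 4; t[1] = 19; t[2] = 24; t[3] = 9; t[4] = 4.
The sequence repeats with period 4.
The value 24 first appears (with i ≥ 1) at t[2].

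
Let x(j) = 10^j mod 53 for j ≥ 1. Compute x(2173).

47

Computing terms: x(1) = 10,  x(2) = 47,  x(3) = 46,  x(4) = 36,  x(5) = 42,  x(6) = 49,  x(7) = 13,  x(8) = 24,  x(9) = 28,  x(10) = 15,  x(11) = 44,  x(12) = 16,  x(13) = 1,  x(14) = 10.
Since x(14) = x(1) = 10, the sequence is periodic with period 13.
So x(2173) = x(1 + ((2173-1) mod 13)) = x(2) = 47.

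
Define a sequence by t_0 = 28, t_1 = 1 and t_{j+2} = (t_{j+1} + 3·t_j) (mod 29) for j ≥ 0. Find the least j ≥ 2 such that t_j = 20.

19

Computing terms: t_0 = 28,  t_1 = 1,  t_2 = 27,  t_3 = 1,  t_4 = 24,  t_5 = 27,  t_6 = 12,  t_7 = 6,  t_8 = 13,  t_9 = 2,  t_{10} = 12,  t_{11} = 18,  t_{12} = 25,  t_{13} = 21,  t_{14} = 9,  t_{15} = 14,  t_{16} = 12,  t_{17} = 25,  t_{18} = 3,  t_{19} = 20,  t_{20} = 0,  t_{21} = 2,  t_{22} = 2,  t_{23} = 8,  t_{24} = 14,  t_{25} = 9,  t_{26} = 22,  t_{27} = 20,  t_{28} = 28,  t_{29} = 1.
The sequence repeats with period 28.
The value 20 first appears (with j ≥ 2) at t_{19}.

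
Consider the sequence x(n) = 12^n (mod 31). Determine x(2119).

3

We have x(1) = 12; x(2) = 20; x(3) = 23; x(4) = 28; x(5) = 26; x(6) = 2; x(7) = 24; x(8) = 9; x(9) = 15; x(10) = 25; x(11) = 21; x(12) = 4; x(13) = 17; x(14) = 18; x(15) = 30; x(16) = 19; x(17) = 11; x(18) = 8; x(19) = 3; x(20) = 5; x(21) = 29; x(22) = 7; x(23) = 22; x(24) = 16; x(25) = 6; x(26) = 10; x(27) = 27; x(28) = 14; x(29) = 13; x(30) = 1; x(31) = 12.
The sequence repeats with period 30.
(2119 - 1) mod 30 = 18, so x(2119) = x(19) = 3.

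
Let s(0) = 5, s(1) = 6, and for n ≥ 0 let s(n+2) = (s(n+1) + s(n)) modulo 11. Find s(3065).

1

Computing terms: s(0) = 5,  s(1) = 6,  s(2) = 0,  s(3) = 6,  s(4) = 6,  s(5) = 1,  s(6) = 7,  s(7) = 8,  s(8) = 4,  s(9) = 1,  s(10) = 5,  s(11) = 6.
The sequence repeats with period 10.
(3065 - 0) mod 10 = 5, so s(3065) = s(5) = 1.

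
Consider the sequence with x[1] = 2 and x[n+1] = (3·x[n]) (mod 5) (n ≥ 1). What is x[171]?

3

We have x[1] = 2, x[2] = 1, x[3] = 3, x[4] = 4, x[5] = 2.
Since x[5] = x[1] = 2, the sequence is periodic with period 4.
(171 - 1) mod 4 = 2, so x[171] = x[3] = 3.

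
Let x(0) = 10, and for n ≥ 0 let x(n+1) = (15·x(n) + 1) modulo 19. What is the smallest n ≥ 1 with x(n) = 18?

Computing terms: x(0) = 10,  x(1) = 18,  x(2) = 5,  x(3) = 0,  x(4) = 1,  x(5) = 16,  x(6) = 13,  x(7) = 6,  x(8) = 15,  x(9) = 17,  x(10) = 9,  x(11) = 3,  x(12) = 8,  x(13) = 7,  x(14) = 11,  x(15) = 14,  x(16) = 2,  x(17) = 12,  x(18) = 10.
The sequence repeats with period 18.
The value 18 first appears (with n ≥ 1) at x(1).

1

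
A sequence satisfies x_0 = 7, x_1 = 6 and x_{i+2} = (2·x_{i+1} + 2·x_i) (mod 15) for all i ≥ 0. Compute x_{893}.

8

We have x_0 = 7, x_1 = 6, x_2 = 11, x_3 = 4, x_4 = 0, x_5 = 8, x_6 = 1, x_7 = 3, x_8 = 8, x_9 = 7, x_{10} = 0, x_{11} = 14, x_{12} = 13, x_{13} = 9, x_{14} = 14, x_{15} = 1, x_{16} = 0, x_{17} = 2, x_{18} = 4, x_{19} = 12, x_{20} = 2, x_{21} = 13, x_{22} = 0, x_{23} = 11, x_{24} = 7, x_{25} = 6.
Since (x_{24}, x_{25}) = (x_0, x_1) = (7, 6) (two consecutive terms determine the rest), the sequence is periodic with period 24.
So x_{893} = x_{0 + ((893-0) mod 24)} = x_5 = 8.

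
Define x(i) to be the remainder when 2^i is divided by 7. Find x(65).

x(0) = 1,  x(1) = 2,  x(2) = 4,  x(3) = 1.
Since x(3) = x(0) = 1, the sequence is periodic with period 3.
(65 - 0) mod 3 = 2, so x(65) = x(2) = 4.

4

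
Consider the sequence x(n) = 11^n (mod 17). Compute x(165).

10

Computing terms: x(1) = 11, x(2) = 2, x(3) = 5, x(4) = 4, x(5) = 10, x(6) = 8, x(7) = 3, x(8) = 16, x(9) = 6, x(10) = 15, x(11) = 12, x(12) = 13, x(13) = 7, x(14) = 9, x(15) = 14, x(16) = 1, x(17) = 11.
The sequence repeats with period 16.
So x(165) = x(1 + ((165-1) mod 16)) = x(5) = 10.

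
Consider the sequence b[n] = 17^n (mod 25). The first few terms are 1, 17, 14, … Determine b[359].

3

We have b[0] = 1,  b[1] = 17,  b[2] = 14,  b[3] = 13,  b[4] = 21,  b[5] = 7,  b[6] = 19,  b[7] = 23,  b[8] = 16,  b[9] = 22,  b[10] = 24,  b[11] = 8,  b[12] = 11,  b[13] = 12,  b[14] = 4,  b[15] = 18,  b[16] = 6,  b[17] = 2,  b[18] = 9,  b[19] = 3,  b[20] = 1.
The sequence repeats with period 20.
So b[359] = b[0 + ((359-0) mod 20)] = b[19] = 3.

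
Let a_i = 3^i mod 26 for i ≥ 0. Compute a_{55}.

a_0 = 1, a_1 = 3, a_2 = 9, a_3 = 1.
The sequence repeats with period 3.
So a_{55} = a_{0 + ((55-0) mod 3)} = a_1 = 3.

3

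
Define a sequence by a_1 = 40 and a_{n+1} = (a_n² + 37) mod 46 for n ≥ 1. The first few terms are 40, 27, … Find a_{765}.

30

Computing terms: a_1 = 40, a_2 = 27, a_3 = 30, a_4 = 17, a_5 = 4, a_6 = 7, a_7 = 40.
Since a_7 = a_1 = 40, the sequence is periodic with period 6.
(765 - 1) mod 6 = 2, so a_{765} = a_3 = 30.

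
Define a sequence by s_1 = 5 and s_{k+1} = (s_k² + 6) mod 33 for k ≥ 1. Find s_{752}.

We have s_1 = 5, s_2 = 31, s_3 = 10, s_4 = 7, s_5 = 22, s_6 = 28, s_7 = 31.
Since s_7 = s_2 = 31, the sequence is eventually periodic: after a pre-period of length 1 it cycles with period 5.
For k ≥ 2, s_k depends only on (k - 2) mod 5. (752 - 2) mod 5 = 0, so s_{752} = s_2 = 31.

31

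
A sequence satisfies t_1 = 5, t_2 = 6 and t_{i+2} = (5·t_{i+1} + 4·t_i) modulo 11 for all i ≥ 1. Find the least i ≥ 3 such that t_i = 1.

We have t_1 = 5; t_2 = 6; t_3 = 6; t_4 = 10; t_5 = 8; t_6 = 3; t_7 = 3; t_8 = 5; t_9 = 4; t_{10} = 7; t_{11} = 7; t_{12} = 8; t_{13} = 2; t_{14} = 9; t_{15} = 9; t_{16} = 4; t_{17} = 1; t_{18} = 10; t_{19} = 10; t_{20} = 2; t_{21} = 6; t_{22} = 5; t_{23} = 5; t_{24} = 1; t_{25} = 3; t_{26} = 8; t_{27} = 8; t_{28} = 6; t_{29} = 7; t_{30} = 4; t_{31} = 4; t_{32} = 3; t_{33} = 9; t_{34} = 2; t_{35} = 2; t_{36} = 7; t_{37} = 10; t_{38} = 1; t_{39} = 1; t_{40} = 9; t_{41} = 5; t_{42} = 6.
The sequence repeats with period 40.
The value 1 first appears (with i ≥ 3) at t_{17}.

17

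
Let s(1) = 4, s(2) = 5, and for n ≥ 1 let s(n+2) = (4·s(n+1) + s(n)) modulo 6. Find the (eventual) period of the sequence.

s(1) = 4,  s(2) = 5,  s(3) = 0,  s(4) = 5,  s(5) = 2,  s(6) = 1,  s(7) = 0,  s(8) = 1,  s(9) = 4,  s(10) = 5.
The sequence repeats with period 8.

8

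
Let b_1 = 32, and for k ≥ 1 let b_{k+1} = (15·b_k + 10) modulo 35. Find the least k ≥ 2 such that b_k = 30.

5

We have b_1 = 32,  b_2 = 0,  b_3 = 10,  b_4 = 20,  b_5 = 30,  b_6 = 5,  b_7 = 15,  b_8 = 25,  b_9 = 0.
Since b_9 = b_2 = 0, the sequence is eventually periodic: after a pre-period of length 1 it cycles with period 7.
The value 30 first appears (with k ≥ 2) at b_5.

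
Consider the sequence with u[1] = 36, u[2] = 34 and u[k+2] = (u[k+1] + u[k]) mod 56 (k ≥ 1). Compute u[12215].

u[1] = 36,  u[2] = 34,  u[3] = 14,  u[4] = 48,  u[5] = 6,  u[6] = 54,  u[7] = 4,  u[8] = 2,  u[9] = 6,  u[10] = 8,  u[11] = 14,  u[12] = 22,  u[13] = 36,  u[14] = 2,  u[15] = 38,  u[16] = 40,  u[17] = 22,  u[18] = 6,  u[19] = 28,  u[20] = 34,  u[21] = 6,  u[22] = 40,  u[23] = 46,  u[24] = 30,  u[25] = 20,  u[26] = 50,  u[27] = 14,  u[28] = 8,  u[29] = 22,  u[30] = 30,  u[31] = 52,  u[32] = 26,  u[33] = 22,  u[34] = 48,  u[35] = 14,  u[36] = 6,  u[37] = 20,  u[38] = 26,  u[39] = 46,  u[40] = 16,  u[41] = 6,  u[42] = 22,  u[43] = 28,  u[44] = 50,  u[45] = 22,  u[46] = 16,  u[47] = 38,  u[48] = 54,  u[49] = 36,  u[50] = 34.
Since (u[49], u[50]) = (u[1], u[2]) = (36, 34) (two consecutive terms determine the rest), the sequence is periodic with period 48.
So u[12215] = u[1 + ((12215-1) mod 48)] = u[23] = 46.

46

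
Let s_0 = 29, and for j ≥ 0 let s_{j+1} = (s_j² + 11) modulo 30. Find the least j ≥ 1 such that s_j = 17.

Listing terms: s_0 = 29,  s_1 = 12,  s_2 = 5,  s_3 = 6,  s_4 = 17,  s_5 = 0,  s_6 = 11,  s_7 = 12.
Since s_7 = s_1 = 12, the sequence is eventually periodic: after a pre-period of length 1 it cycles with period 6.
The value 17 first appears (with j ≥ 1) at s_4.

4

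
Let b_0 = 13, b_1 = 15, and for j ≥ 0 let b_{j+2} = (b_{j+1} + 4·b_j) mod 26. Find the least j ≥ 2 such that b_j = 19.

5

Listing terms: b_0 = 13, b_1 = 15, b_2 = 15, b_3 = 23, b_4 = 5, b_5 = 19, b_6 = 13, b_7 = 11, b_8 = 11, b_9 = 3, b_{10} = 21, b_{11} = 7, b_{12} = 13, b_{13} = 15.
The sequence repeats with period 12.
The value 19 first appears (with j ≥ 2) at b_5.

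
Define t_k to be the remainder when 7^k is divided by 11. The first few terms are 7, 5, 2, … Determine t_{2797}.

t_1 = 7, t_2 = 5, t_3 = 2, t_4 = 3, t_5 = 10, t_6 = 4, t_7 = 6, t_8 = 9, t_9 = 8, t_{10} = 1, t_{11} = 7.
The sequence repeats with period 10.
(2797 - 1) mod 10 = 6, so t_{2797} = t_7 = 6.

6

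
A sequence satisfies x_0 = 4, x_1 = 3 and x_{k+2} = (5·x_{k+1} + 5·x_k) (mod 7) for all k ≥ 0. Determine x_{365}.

Computing terms: x_0 = 4; x_1 = 3; x_2 = 0; x_3 = 1; x_4 = 5; x_5 = 2; x_6 = 0; x_7 = 3; x_8 = 1; x_9 = 6; x_{10} = 0; x_{11} = 2; x_{12} = 3; x_{13} = 4; x_{14} = 0; x_{15} = 6; x_{16} = 2; x_{17} = 5; x_{18} = 0; x_{19} = 4; x_{20} = 6; x_{21} = 1; x_{22} = 0; x_{23} = 5; x_{24} = 4; x_{25} = 3.
The sequence repeats with period 24.
(365 - 0) mod 24 = 5, so x_{365} = x_5 = 2.

2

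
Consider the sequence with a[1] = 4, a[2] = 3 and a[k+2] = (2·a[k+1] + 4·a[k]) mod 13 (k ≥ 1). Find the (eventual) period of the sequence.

Listing terms: a[1] = 4; a[2] = 3; a[3] = 9; a[4] = 4; a[5] = 5; a[6] = 0; a[7] = 7; a[8] = 1; a[9] = 4; a[10] = 12; a[11] = 1; a[12] = 11; a[13] = 0; a[14] = 5; a[15] = 10; a[16] = 1; a[17] = 3; a[18] = 10; a[19] = 6; a[20] = 0; a[21] = 11; a[22] = 9; a[23] = 10; a[24] = 4; a[25] = 9; a[26] = 8; a[27] = 0; a[28] = 6; a[29] = 12; a[30] = 9; a[31] = 1; a[32] = 12; a[33] = 2; a[34] = 0; a[35] = 8; a[36] = 3; a[37] = 12; a[38] = 10; a[39] = 3; a[40] = 7; a[41] = 0; a[42] = 2; a[43] = 4; a[44] = 3.
The sequence repeats with period 42.

42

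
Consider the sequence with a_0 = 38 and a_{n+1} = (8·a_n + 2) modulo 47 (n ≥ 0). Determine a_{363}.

45

Computing terms: a_0 = 38; a_1 = 24; a_2 = 6; a_3 = 3; a_4 = 26; a_5 = 22; a_6 = 37; a_7 = 16; a_8 = 36; a_9 = 8; a_{10} = 19; a_{11} = 13; a_{12} = 12; a_{13} = 4; a_{14} = 34; a_{15} = 39; a_{16} = 32; a_{17} = 23; a_{18} = 45; a_{19} = 33; a_{20} = 31; a_{21} = 15; a_{22} = 28; a_{23} = 38.
The sequence repeats with period 23.
So a_{363} = a_{0 + ((363-0) mod 23)} = a_{18} = 45.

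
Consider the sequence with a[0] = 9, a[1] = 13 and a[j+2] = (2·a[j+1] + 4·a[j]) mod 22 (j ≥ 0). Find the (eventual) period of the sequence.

10

a[0] = 9,  a[1] = 13,  a[2] = 18,  a[3] = 0,  a[4] = 6,  a[5] = 12,  a[6] = 4,  a[7] = 12,  a[8] = 18,  a[9] = 18,  a[10] = 20,  a[11] = 2,  a[12] = 18,  a[13] = 0.
Since (a[12], a[13]) = (a[2], a[3]) = (18, 0) (two consecutive terms determine the rest), the sequence is eventually periodic: after a pre-period of length 2 it cycles with period 10.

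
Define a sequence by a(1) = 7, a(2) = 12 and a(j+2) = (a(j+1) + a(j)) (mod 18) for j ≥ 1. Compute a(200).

a(1) = 7; a(2) = 12; a(3) = 1; a(4) = 13; a(5) = 14; a(6) = 9; a(7) = 5; a(8) = 14; a(9) = 1; a(10) = 15; a(11) = 16; a(12) = 13; a(13) = 11; a(14) = 6; a(15) = 17; a(16) = 5; a(17) = 4; a(18) = 9; a(19) = 13; a(20) = 4; a(21) = 17; a(22) = 3; a(23) = 2; a(24) = 5; a(25) = 7; a(26) = 12.
The sequence repeats with period 24.
(200 - 1) mod 24 = 7, so a(200) = a(8) = 14.

14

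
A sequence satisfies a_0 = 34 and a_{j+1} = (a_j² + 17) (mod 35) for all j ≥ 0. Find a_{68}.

26

Computing terms: a_0 = 34, a_1 = 18, a_2 = 26, a_3 = 28, a_4 = 31, a_5 = 33, a_6 = 21, a_7 = 3, a_8 = 26.
Since a_8 = a_2 = 26, the sequence is eventually periodic: after a pre-period of length 2 it cycles with period 6.
For j ≥ 2, a_j depends only on (j - 2) mod 6. (68 - 2) mod 6 = 0, so a_{68} = a_2 = 26.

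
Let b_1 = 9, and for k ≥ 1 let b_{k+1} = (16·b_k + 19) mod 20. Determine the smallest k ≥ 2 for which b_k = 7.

We have b_1 = 9; b_2 = 3; b_3 = 7; b_4 = 11; b_5 = 15; b_6 = 19; b_7 = 3.
Since b_7 = b_2 = 3, the sequence is eventually periodic: after a pre-period of length 1 it cycles with period 5.
The value 7 first appears (with k ≥ 2) at b_3.

3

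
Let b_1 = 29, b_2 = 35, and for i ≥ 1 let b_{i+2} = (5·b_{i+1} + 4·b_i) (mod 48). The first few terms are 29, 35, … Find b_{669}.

19

b_1 = 29; b_2 = 35; b_3 = 3; b_4 = 11; b_5 = 19; b_6 = 43; b_7 = 3; b_8 = 43; b_9 = 35; b_{10} = 11; b_{11} = 3; b_{12} = 11.
Since (b_{11}, b_{12}) = (b_3, b_4) = (3, 11) (two consecutive terms determine the rest), the sequence is eventually periodic: after a pre-period of length 2 it cycles with period 8.
For i ≥ 3, b_i depends only on (i - 3) mod 8. (669 - 3) mod 8 = 2, so b_{669} = b_5 = 19.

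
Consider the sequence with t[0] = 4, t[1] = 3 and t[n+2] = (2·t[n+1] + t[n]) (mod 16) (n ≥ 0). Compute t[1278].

t[0] = 4,  t[1] = 3,  t[2] = 10,  t[3] = 7,  t[4] = 8,  t[5] = 7,  t[6] = 6,  t[7] = 3,  t[8] = 12,  t[9] = 11,  t[10] = 2,  t[11] = 15,  t[12] = 0,  t[13] = 15,  t[14] = 14,  t[15] = 11,  t[16] = 4,  t[17] = 3.
The sequence repeats with period 16.
So t[1278] = t[0 + ((1278-0) mod 16)] = t[14] = 14.

14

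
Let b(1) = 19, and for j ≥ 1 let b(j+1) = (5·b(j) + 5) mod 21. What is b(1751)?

b(1) = 19; b(2) = 16; b(3) = 1; b(4) = 10; b(5) = 13; b(6) = 7; b(7) = 19.
Since b(7) = b(1) = 19, the sequence is periodic with period 6.
(1751 - 1) mod 6 = 4, so b(1751) = b(5) = 13.

13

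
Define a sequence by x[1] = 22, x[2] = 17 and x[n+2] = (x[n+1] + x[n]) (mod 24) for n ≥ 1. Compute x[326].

1

We have x[1] = 22, x[2] = 17, x[3] = 15, x[4] = 8, x[5] = 23, x[6] = 7, x[7] = 6, x[8] = 13, x[9] = 19, x[10] = 8, x[11] = 3, x[12] = 11, x[13] = 14, x[14] = 1, x[15] = 15, x[16] = 16, x[17] = 7, x[18] = 23, x[19] = 6, x[20] = 5, x[21] = 11, x[22] = 16, x[23] = 3, x[24] = 19, x[25] = 22, x[26] = 17.
Since (x[25], x[26]) = (x[1], x[2]) = (22, 17) (two consecutive terms determine the rest), the sequence is periodic with period 24.
So x[326] = x[1 + ((326-1) mod 24)] = x[14] = 1.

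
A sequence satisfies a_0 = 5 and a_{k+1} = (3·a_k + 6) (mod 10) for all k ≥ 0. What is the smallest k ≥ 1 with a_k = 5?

4

We have a_0 = 5, a_1 = 1, a_2 = 9, a_3 = 3, a_4 = 5.
The sequence repeats with period 4.
The value 5 next appears (with k ≥ 1) at a_4.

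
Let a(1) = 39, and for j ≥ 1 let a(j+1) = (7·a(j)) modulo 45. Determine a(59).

We have a(1) = 39,  a(2) = 3,  a(3) = 21,  a(4) = 12,  a(5) = 39.
Since a(5) = a(1) = 39, the sequence is periodic with period 4.
So a(59) = a(1 + ((59-1) mod 4)) = a(3) = 21.

21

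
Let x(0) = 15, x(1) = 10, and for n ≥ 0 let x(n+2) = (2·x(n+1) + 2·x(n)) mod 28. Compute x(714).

24

We have x(0) = 15; x(1) = 10; x(2) = 22; x(3) = 8; x(4) = 4; x(5) = 24; x(6) = 0; x(7) = 20; x(8) = 12; x(9) = 8; x(10) = 12; x(11) = 12; x(12) = 20; x(13) = 8; x(14) = 0; x(15) = 16; x(16) = 4; x(17) = 12; x(18) = 4; x(19) = 4; x(20) = 16; x(21) = 12; x(22) = 0; x(23) = 24; x(24) = 20; x(25) = 4; x(26) = 20; x(27) = 20; x(28) = 24; x(29) = 4; x(30) = 0; x(31) = 8; x(32) = 16; x(33) = 20; x(34) = 16; x(35) = 16; x(36) = 8; x(37) = 20; x(38) = 0; x(39) = 12; x(40) = 24; x(41) = 16; x(42) = 24; x(43) = 24; x(44) = 12; x(45) = 16; x(46) = 0; x(47) = 4; x(48) = 8; x(49) = 24; x(50) = 8; x(51) = 8; x(52) = 4.
Since (x(51), x(52)) = (x(3), x(4)) = (8, 4) (two consecutive terms determine the rest), the sequence is eventually periodic: after a pre-period of length 3 it cycles with period 48.
For n ≥ 3, x(n) depends only on (n - 3) mod 48. (714 - 3) mod 48 = 39, so x(714) = x(42) = 24.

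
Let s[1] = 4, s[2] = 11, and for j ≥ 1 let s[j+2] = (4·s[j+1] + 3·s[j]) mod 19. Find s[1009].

4

We have s[1] = 4, s[2] = 11, s[3] = 18, s[4] = 10, s[5] = 18, s[6] = 7, s[7] = 6, s[8] = 7, s[9] = 8, s[10] = 15, s[11] = 8, s[12] = 1, s[13] = 9, s[14] = 1, s[15] = 12, s[16] = 13, s[17] = 12, s[18] = 11, s[19] = 4, s[20] = 11.
The sequence repeats with period 18.
(1009 - 1) mod 18 = 0, so s[1009] = s[1] = 4.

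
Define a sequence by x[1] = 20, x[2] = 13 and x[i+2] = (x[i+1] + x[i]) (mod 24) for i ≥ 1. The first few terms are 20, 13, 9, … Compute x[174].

5

Listing terms: x[1] = 20,  x[2] = 13,  x[3] = 9,  x[4] = 22,  x[5] = 7,  x[6] = 5,  x[7] = 12,  x[8] = 17,  x[9] = 5,  x[10] = 22,  x[11] = 3,  x[12] = 1,  x[13] = 4,  x[14] = 5,  x[15] = 9,  x[16] = 14,  x[17] = 23,  x[18] = 13,  x[19] = 12,  x[20] = 1,  x[21] = 13,  x[22] = 14,  x[23] = 3,  x[24] = 17,  x[25] = 20,  x[26] = 13.
The sequence repeats with period 24.
(174 - 1) mod 24 = 5, so x[174] = x[6] = 5.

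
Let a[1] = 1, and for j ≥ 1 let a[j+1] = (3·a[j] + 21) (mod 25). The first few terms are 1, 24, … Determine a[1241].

1

Computing terms: a[1] = 1,  a[2] = 24,  a[3] = 18,  a[4] = 0,  a[5] = 21,  a[6] = 9,  a[7] = 23,  a[8] = 15,  a[9] = 16,  a[10] = 19,  a[11] = 3,  a[12] = 5,  a[13] = 11,  a[14] = 4,  a[15] = 8,  a[16] = 20,  a[17] = 6,  a[18] = 14,  a[19] = 13,  a[20] = 10,  a[21] = 1.
The sequence repeats with period 20.
So a[1241] = a[1 + ((1241-1) mod 20)] = a[1] = 1.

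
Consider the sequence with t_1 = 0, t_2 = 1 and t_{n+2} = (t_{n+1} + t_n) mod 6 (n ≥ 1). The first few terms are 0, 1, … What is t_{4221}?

3

Listing terms: t_1 = 0, t_2 = 1, t_3 = 1, t_4 = 2, t_5 = 3, t_6 = 5, t_7 = 2, t_8 = 1, t_9 = 3, t_{10} = 4, t_{11} = 1, t_{12} = 5, t_{13} = 0, t_{14} = 5, t_{15} = 5, t_{16} = 4, t_{17} = 3, t_{18} = 1, t_{19} = 4, t_{20} = 5, t_{21} = 3, t_{22} = 2, t_{23} = 5, t_{24} = 1, t_{25} = 0, t_{26} = 1.
The sequence repeats with period 24.
(4221 - 1) mod 24 = 20, so t_{4221} = t_{21} = 3.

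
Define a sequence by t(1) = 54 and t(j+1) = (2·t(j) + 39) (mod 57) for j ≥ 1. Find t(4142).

We have t(1) = 54, t(2) = 33, t(3) = 48, t(4) = 21, t(5) = 24, t(6) = 30, t(7) = 42, t(8) = 9, t(9) = 0, t(10) = 39, t(11) = 3, t(12) = 45, t(13) = 15, t(14) = 12, t(15) = 6, t(16) = 51, t(17) = 27, t(18) = 36, t(19) = 54.
Since t(19) = t(1) = 54, the sequence is periodic with period 18.
So t(4142) = t(1 + ((4142-1) mod 18)) = t(2) = 33.

33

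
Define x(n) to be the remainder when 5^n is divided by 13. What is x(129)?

We have x(1) = 5, x(2) = 12, x(3) = 8, x(4) = 1, x(5) = 5.
The sequence repeats with period 4.
(129 - 1) mod 4 = 0, so x(129) = x(1) = 5.

5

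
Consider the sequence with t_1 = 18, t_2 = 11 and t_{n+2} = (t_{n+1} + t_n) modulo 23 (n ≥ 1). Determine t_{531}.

6

t_1 = 18; t_2 = 11; t_3 = 6; t_4 = 17; t_5 = 0; t_6 = 17; t_7 = 17; t_8 = 11; t_9 = 5; t_{10} = 16; t_{11} = 21; t_{12} = 14; t_{13} = 12; t_{14} = 3; t_{15} = 15; t_{16} = 18; t_{17} = 10; t_{18} = 5; t_{19} = 15; t_{20} = 20; t_{21} = 12; t_{22} = 9; t_{23} = 21; t_{24} = 7; t_{25} = 5; t_{26} = 12; t_{27} = 17; t_{28} = 6; t_{29} = 0; t_{30} = 6; t_{31} = 6; t_{32} = 12; t_{33} = 18; t_{34} = 7; t_{35} = 2; t_{36} = 9; t_{37} = 11; t_{38} = 20; t_{39} = 8; t_{40} = 5; t_{41} = 13; t_{42} = 18; t_{43} = 8; t_{44} = 3; t_{45} = 11; t_{46} = 14; t_{47} = 2; t_{48} = 16; t_{49} = 18; t_{50} = 11.
Since (t_{49}, t_{50}) = (t_1, t_2) = (18, 11) (two consecutive terms determine the rest), the sequence is periodic with period 48.
(531 - 1) mod 48 = 2, so t_{531} = t_3 = 6.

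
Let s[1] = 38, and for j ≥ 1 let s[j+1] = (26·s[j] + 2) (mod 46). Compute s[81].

s[1] = 38,  s[2] = 24,  s[3] = 28,  s[4] = 40,  s[5] = 30,  s[6] = 0,  s[7] = 2,  s[8] = 8,  s[9] = 26,  s[10] = 34,  s[11] = 12,  s[12] = 38.
Since s[12] = s[1] = 38, the sequence is periodic with period 11.
So s[81] = s[1 + ((81-1) mod 11)] = s[4] = 40.

40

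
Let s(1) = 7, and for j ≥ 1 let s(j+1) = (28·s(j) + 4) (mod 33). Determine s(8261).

Computing terms: s(1) = 7, s(2) = 2, s(3) = 27, s(4) = 1, s(5) = 32, s(6) = 9, s(7) = 25, s(8) = 11, s(9) = 15, s(10) = 28, s(11) = 29, s(12) = 24, s(13) = 16, s(14) = 23, s(15) = 21, s(16) = 31, s(17) = 14, s(18) = 0, s(19) = 4, s(20) = 17, s(21) = 18, s(22) = 13, s(23) = 5, s(24) = 12, s(25) = 10, s(26) = 20, s(27) = 3, s(28) = 22, s(29) = 26, s(30) = 6, s(31) = 7.
Since s(31) = s(1) = 7, the sequence is periodic with period 30.
(8261 - 1) mod 30 = 10, so s(8261) = s(11) = 29.

29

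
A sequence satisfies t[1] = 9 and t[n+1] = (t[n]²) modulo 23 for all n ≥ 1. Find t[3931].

We have t[1] = 9, t[2] = 12, t[3] = 6, t[4] = 13, t[5] = 8, t[6] = 18, t[7] = 2, t[8] = 4, t[9] = 16, t[10] = 3, t[11] = 9.
Since t[11] = t[1] = 9, the sequence is periodic with period 10.
(3931 - 1) mod 10 = 0, so t[3931] = t[1] = 9.

9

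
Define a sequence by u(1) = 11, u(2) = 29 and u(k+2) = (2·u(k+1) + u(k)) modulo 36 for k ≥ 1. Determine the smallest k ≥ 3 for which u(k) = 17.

18

u(1) = 11; u(2) = 29; u(3) = 33; u(4) = 23; u(5) = 7; u(6) = 1; u(7) = 9; u(8) = 19; u(9) = 11; u(10) = 5; u(11) = 21; u(12) = 11; u(13) = 7; u(14) = 25; u(15) = 21; u(16) = 31; u(17) = 11; u(18) = 17; u(19) = 9; u(20) = 35; u(21) = 7; u(22) = 13; u(23) = 33; u(24) = 7; u(25) = 11; u(26) = 29.
Since (u(25), u(26)) = (u(1), u(2)) = (11, 29) (two consecutive terms determine the rest), the sequence is periodic with period 24.
The value 17 first appears (with k ≥ 3) at u(18).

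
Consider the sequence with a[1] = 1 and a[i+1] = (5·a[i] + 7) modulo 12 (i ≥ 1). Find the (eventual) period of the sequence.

a[1] = 1, a[2] = 0, a[3] = 7, a[4] = 6, a[5] = 1.
The sequence repeats with period 4.

4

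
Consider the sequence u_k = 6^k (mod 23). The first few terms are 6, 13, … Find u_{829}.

8

u_1 = 6,  u_2 = 13,  u_3 = 9,  u_4 = 8,  u_5 = 2,  u_6 = 12,  u_7 = 3,  u_8 = 18,  u_9 = 16,  u_{10} = 4,  u_{11} = 1,  u_{12} = 6.
Since u_{12} = u_1 = 6, the sequence is periodic with period 11.
(829 - 1) mod 11 = 3, so u_{829} = u_4 = 8.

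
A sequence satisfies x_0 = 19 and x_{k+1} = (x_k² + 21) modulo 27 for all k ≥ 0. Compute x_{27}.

13

We have x_0 = 19, x_1 = 4, x_2 = 10, x_3 = 13, x_4 = 1, x_5 = 22, x_6 = 19.
Since x_6 = x_0 = 19, the sequence is periodic with period 6.
So x_{27} = x_{0 + ((27-0) mod 6)} = x_3 = 13.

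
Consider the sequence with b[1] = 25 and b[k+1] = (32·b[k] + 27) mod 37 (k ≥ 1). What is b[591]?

5

Listing terms: b[1] = 25,  b[2] = 13,  b[3] = 36,  b[4] = 32,  b[5] = 15,  b[6] = 26,  b[7] = 8,  b[8] = 24,  b[9] = 18,  b[10] = 11,  b[11] = 9,  b[12] = 19,  b[13] = 6,  b[14] = 34,  b[15] = 5,  b[16] = 2,  b[17] = 17,  b[18] = 16,  b[19] = 21,  b[20] = 33,  b[21] = 10,  b[22] = 14,  b[23] = 31,  b[24] = 20,  b[25] = 1,  b[26] = 22,  b[27] = 28,  b[28] = 35,  b[29] = 0,  b[30] = 27,  b[31] = 3,  b[32] = 12,  b[33] = 4,  b[34] = 7,  b[35] = 29,  b[36] = 30,  b[37] = 25.
The sequence repeats with period 36.
(591 - 1) mod 36 = 14, so b[591] = b[15] = 5.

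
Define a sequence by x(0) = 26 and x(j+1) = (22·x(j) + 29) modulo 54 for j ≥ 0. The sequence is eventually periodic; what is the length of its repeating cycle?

27

Computing terms: x(0) = 26,  x(1) = 7,  x(2) = 21,  x(3) = 5,  x(4) = 31,  x(5) = 9,  x(6) = 11,  x(7) = 1,  x(8) = 51,  x(9) = 17,  x(10) = 25,  x(11) = 39,  x(12) = 23,  x(13) = 49,  x(14) = 27,  x(15) = 29,  x(16) = 19,  x(17) = 15,  x(18) = 35,  x(19) = 43,  x(20) = 3,  x(21) = 41,  x(22) = 13,  x(23) = 45,  x(24) = 47,  x(25) = 37,  x(26) = 33,  x(27) = 53,  x(28) = 7.
Since x(28) = x(1) = 7, the sequence is eventually periodic: after a pre-period of length 1 it cycles with period 27.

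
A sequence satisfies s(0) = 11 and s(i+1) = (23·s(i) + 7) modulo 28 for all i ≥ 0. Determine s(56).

23

Listing terms: s(0) = 11,  s(1) = 8,  s(2) = 23,  s(3) = 4,  s(4) = 15,  s(5) = 16,  s(6) = 11.
Since s(6) = s(0) = 11, the sequence is periodic with period 6.
So s(56) = s(0 + ((56-0) mod 6)) = s(2) = 23.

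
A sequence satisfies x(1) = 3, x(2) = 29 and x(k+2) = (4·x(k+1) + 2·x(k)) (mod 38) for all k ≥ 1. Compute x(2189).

10

Listing terms: x(1) = 3, x(2) = 29, x(3) = 8, x(4) = 14, x(5) = 34, x(6) = 12, x(7) = 2, x(8) = 32, x(9) = 18, x(10) = 22, x(11) = 10, x(12) = 8, x(13) = 14.
Since (x(12), x(13)) = (x(3), x(4)) = (8, 14) (two consecutive terms determine the rest), the sequence is eventually periodic: after a pre-period of length 2 it cycles with period 9.
For k ≥ 3, x(k) depends only on (k - 3) mod 9. (2189 - 3) mod 9 = 8, so x(2189) = x(11) = 10.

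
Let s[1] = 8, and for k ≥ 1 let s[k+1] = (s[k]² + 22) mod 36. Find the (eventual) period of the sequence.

s[1] = 8,  s[2] = 14,  s[3] = 2,  s[4] = 26,  s[5] = 14.
Since s[5] = s[2] = 14, the sequence is eventually periodic: after a pre-period of length 1 it cycles with period 3.

3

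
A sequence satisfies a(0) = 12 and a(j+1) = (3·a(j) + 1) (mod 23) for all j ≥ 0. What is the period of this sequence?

We have a(0) = 12, a(1) = 14, a(2) = 20, a(3) = 15, a(4) = 0, a(5) = 1, a(6) = 4, a(7) = 13, a(8) = 17, a(9) = 6, a(10) = 19, a(11) = 12.
Since a(11) = a(0) = 12, the sequence is periodic with period 11.

11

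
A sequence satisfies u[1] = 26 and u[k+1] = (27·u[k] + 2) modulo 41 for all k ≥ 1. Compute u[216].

Listing terms: u[1] = 26; u[2] = 7; u[3] = 27; u[4] = 34; u[5] = 18; u[6] = 37; u[7] = 17; u[8] = 10; u[9] = 26.
Since u[9] = u[1] = 26, the sequence is periodic with period 8.
(216 - 1) mod 8 = 7, so u[216] = u[8] = 10.

10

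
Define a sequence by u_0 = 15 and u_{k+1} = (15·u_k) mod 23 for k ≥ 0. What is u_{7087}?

We have u_0 = 15, u_1 = 18, u_2 = 17, u_3 = 2, u_4 = 7, u_5 = 13, u_6 = 11, u_7 = 4, u_8 = 14, u_9 = 3, u_{10} = 22, u_{11} = 8, u_{12} = 5, u_{13} = 6, u_{14} = 21, u_{15} = 16, u_{16} = 10, u_{17} = 12, u_{18} = 19, u_{19} = 9, u_{20} = 20, u_{21} = 1, u_{22} = 15.
The sequence repeats with period 22.
So u_{7087} = u_{0 + ((7087-0) mod 22)} = u_3 = 2.

2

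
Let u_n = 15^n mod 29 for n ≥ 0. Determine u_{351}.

14

Computing terms: u_0 = 1; u_1 = 15; u_2 = 22; u_3 = 11; u_4 = 20; u_5 = 10; u_6 = 5; u_7 = 17; u_8 = 23; u_9 = 26; u_{10} = 13; u_{11} = 21; u_{12} = 25; u_{13} = 27; u_{14} = 28; u_{15} = 14; u_{16} = 7; u_{17} = 18; u_{18} = 9; u_{19} = 19; u_{20} = 24; u_{21} = 12; u_{22} = 6; u_{23} = 3; u_{24} = 16; u_{25} = 8; u_{26} = 4; u_{27} = 2; u_{28} = 1.
The sequence repeats with period 28.
(351 - 0) mod 28 = 15, so u_{351} = u_{15} = 14.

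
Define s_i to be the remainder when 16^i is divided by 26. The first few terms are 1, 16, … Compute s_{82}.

We have s_0 = 1, s_1 = 16, s_2 = 22, s_3 = 14, s_4 = 16.
Since s_4 = s_1 = 16, the sequence is eventually periodic: after a pre-period of length 1 it cycles with period 3.
For i ≥ 1, s_i depends only on (i - 1) mod 3. (82 - 1) mod 3 = 0, so s_{82} = s_1 = 16.

16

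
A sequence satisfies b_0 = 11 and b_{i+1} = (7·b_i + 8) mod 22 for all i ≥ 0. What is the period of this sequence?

Listing terms: b_0 = 11, b_1 = 19, b_2 = 9, b_3 = 5, b_4 = 21, b_5 = 1, b_6 = 15, b_7 = 3, b_8 = 7, b_9 = 13, b_{10} = 11.
Since b_{10} = b_0 = 11, the sequence is periodic with period 10.

10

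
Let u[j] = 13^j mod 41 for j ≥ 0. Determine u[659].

We have u[0] = 1, u[1] = 13, u[2] = 5, u[3] = 24, u[4] = 25, u[5] = 38, u[6] = 2, u[7] = 26, u[8] = 10, u[9] = 7, u[10] = 9, u[11] = 35, u[12] = 4, u[13] = 11, u[14] = 20, u[15] = 14, u[16] = 18, u[17] = 29, u[18] = 8, u[19] = 22, u[20] = 40, u[21] = 28, u[22] = 36, u[23] = 17, u[24] = 16, u[25] = 3, u[26] = 39, u[27] = 15, u[28] = 31, u[29] = 34, u[30] = 32, u[31] = 6, u[32] = 37, u[33] = 30, u[34] = 21, u[35] = 27, u[36] = 23, u[37] = 12, u[38] = 33, u[39] = 19, u[40] = 1.
Since u[40] = u[0] = 1, the sequence is periodic with period 40.
So u[659] = u[0 + ((659-0) mod 40)] = u[19] = 22.

22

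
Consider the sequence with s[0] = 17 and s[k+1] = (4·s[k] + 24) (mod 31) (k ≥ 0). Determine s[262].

20

Computing terms: s[0] = 17; s[1] = 30; s[2] = 20; s[3] = 11; s[4] = 6; s[5] = 17.
The sequence repeats with period 5.
(262 - 0) mod 5 = 2, so s[262] = s[2] = 20.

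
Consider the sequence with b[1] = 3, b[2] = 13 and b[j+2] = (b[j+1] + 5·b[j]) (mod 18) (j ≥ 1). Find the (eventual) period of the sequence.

18

Listing terms: b[1] = 3, b[2] = 13, b[3] = 10, b[4] = 3, b[5] = 17, b[6] = 14, b[7] = 9, b[8] = 7, b[9] = 16, b[10] = 15, b[11] = 5, b[12] = 8, b[13] = 15, b[14] = 1, b[15] = 4, b[16] = 9, b[17] = 11, b[18] = 2, b[19] = 3, b[20] = 13.
The sequence repeats with period 18.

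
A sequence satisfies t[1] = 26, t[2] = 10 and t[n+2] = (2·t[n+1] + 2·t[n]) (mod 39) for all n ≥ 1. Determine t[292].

8

Computing terms: t[1] = 26,  t[2] = 10,  t[3] = 33,  t[4] = 8,  t[5] = 4,  t[6] = 24,  t[7] = 17,  t[8] = 4,  t[9] = 3,  t[10] = 14,  t[11] = 34,  t[12] = 18,  t[13] = 26,  t[14] = 10.
Since (t[13], t[14]) = (t[1], t[2]) = (26, 10) (two consecutive terms determine the rest), the sequence is periodic with period 12.
So t[292] = t[1 + ((292-1) mod 12)] = t[4] = 8.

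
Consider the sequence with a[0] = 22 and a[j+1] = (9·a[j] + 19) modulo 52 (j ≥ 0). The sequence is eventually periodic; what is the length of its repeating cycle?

4

a[0] = 22; a[1] = 9; a[2] = 48; a[3] = 35; a[4] = 22.
The sequence repeats with period 4.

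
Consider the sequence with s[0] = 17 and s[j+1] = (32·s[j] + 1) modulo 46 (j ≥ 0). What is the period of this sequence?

s[0] = 17, s[1] = 39, s[2] = 7, s[3] = 41, s[4] = 25, s[5] = 19, s[6] = 11, s[7] = 31, s[8] = 27, s[9] = 37, s[10] = 35, s[11] = 17.
Since s[11] = s[0] = 17, the sequence is periodic with period 11.

11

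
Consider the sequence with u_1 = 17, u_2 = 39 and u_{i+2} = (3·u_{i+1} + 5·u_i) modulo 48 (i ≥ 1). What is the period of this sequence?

24

We have u_1 = 17,  u_2 = 39,  u_3 = 10,  u_4 = 33,  u_5 = 5,  u_6 = 36,  u_7 = 37,  u_8 = 3,  u_9 = 2,  u_{10} = 21,  u_{11} = 25,  u_{12} = 36,  u_{13} = 41,  u_{14} = 15,  u_{15} = 10,  u_{16} = 9,  u_{17} = 29,  u_{18} = 36,  u_{19} = 13,  u_{20} = 27,  u_{21} = 2,  u_{22} = 45,  u_{23} = 1,  u_{24} = 36,  u_{25} = 17,  u_{26} = 39.
The sequence repeats with period 24.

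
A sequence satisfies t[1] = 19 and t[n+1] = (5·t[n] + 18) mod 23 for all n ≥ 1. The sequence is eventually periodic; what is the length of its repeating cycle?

22

Computing terms: t[1] = 19,  t[2] = 21,  t[3] = 8,  t[4] = 12,  t[5] = 9,  t[6] = 17,  t[7] = 11,  t[8] = 4,  t[9] = 15,  t[10] = 1,  t[11] = 0,  t[12] = 18,  t[13] = 16,  t[14] = 6,  t[15] = 2,  t[16] = 5,  t[17] = 20,  t[18] = 3,  t[19] = 10,  t[20] = 22,  t[21] = 13,  t[22] = 14,  t[23] = 19.
Since t[23] = t[1] = 19, the sequence is periodic with period 22.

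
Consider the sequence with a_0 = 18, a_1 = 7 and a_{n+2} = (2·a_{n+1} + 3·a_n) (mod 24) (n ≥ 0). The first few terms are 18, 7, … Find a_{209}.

Computing terms: a_0 = 18, a_1 = 7, a_2 = 20, a_3 = 13, a_4 = 14, a_5 = 19, a_6 = 8, a_7 = 1, a_8 = 2, a_9 = 7, a_{10} = 20.
Since (a_9, a_{10}) = (a_1, a_2) = (7, 20) (two consecutive terms determine the rest), the sequence is eventually periodic: after a pre-period of length 1 it cycles with period 8.
For n ≥ 1, a_n depends only on (n - 1) mod 8. (209 - 1) mod 8 = 0, so a_{209} = a_1 = 7.

7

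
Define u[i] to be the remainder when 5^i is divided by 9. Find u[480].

Listing terms: u[0] = 1; u[1] = 5; u[2] = 7; u[3] = 8; u[4] = 4; u[5] = 2; u[6] = 1.
Since u[6] = u[0] = 1, the sequence is periodic with period 6.
So u[480] = u[0 + ((480-0) mod 6)] = u[0] = 1.

1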